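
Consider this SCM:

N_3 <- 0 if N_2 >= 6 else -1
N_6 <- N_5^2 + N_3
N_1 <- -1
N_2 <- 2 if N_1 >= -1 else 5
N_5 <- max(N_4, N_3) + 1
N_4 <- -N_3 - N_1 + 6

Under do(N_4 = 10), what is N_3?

-1

Under do(N_4=10), the mechanism N_4 <- -N_3 - N_1 + 6 is discarded; N_4 is fixed at 10.
Since N_3 is not a descendant of the intervened variable, it is unaffected.
N_2 = 2 if N_1 >= -1 else 5  [with N_1=-1]  = 2
N_3 = 0 if N_2 >= 6 else -1  [with N_2=2]  = -1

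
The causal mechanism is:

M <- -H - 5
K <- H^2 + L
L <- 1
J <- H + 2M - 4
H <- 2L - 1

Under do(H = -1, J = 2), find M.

-4

The joint intervention fixes H = -1, J = 2, removing each variable's own equation.
M = -H - 5  [with H=-1]  = -4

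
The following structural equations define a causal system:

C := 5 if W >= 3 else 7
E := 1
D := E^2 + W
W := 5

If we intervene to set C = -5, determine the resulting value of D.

6

Under do(C=-5), the mechanism C := 5 if W >= 3 else 7 is discarded; C is fixed at -5.
Since D is not a descendant of the intervened variable, it is unaffected.
D = E^2 + W  [with E=1, W=5]  = 6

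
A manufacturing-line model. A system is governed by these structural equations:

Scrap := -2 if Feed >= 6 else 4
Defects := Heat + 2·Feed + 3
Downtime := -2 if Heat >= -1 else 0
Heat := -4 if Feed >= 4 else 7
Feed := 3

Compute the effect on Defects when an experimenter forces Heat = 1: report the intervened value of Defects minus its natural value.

-6

The intervention breaks the incoming arrows to Heat: Heat := -4 if Feed >= 4 else 7 no longer applies, and Heat = 1.
Defects = Heat + 2·Feed + 3  [with Heat=1, Feed=3]  = 10
Without intervention: Heat = -4 if Feed >= 4 else 7  [with Feed=3]  = 7; Defects = Heat + 2·Feed + 3  [with Heat=7, Feed=3]  = 16.
Change = 10 − 16 = -6.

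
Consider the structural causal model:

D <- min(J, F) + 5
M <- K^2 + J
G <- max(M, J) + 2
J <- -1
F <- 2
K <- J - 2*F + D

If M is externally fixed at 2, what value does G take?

The intervention breaks the incoming arrows to M: M <- K^2 + J no longer applies, and M = 2.
G = max(M, J) + 2  [with M=2, J=-1]  = 4

4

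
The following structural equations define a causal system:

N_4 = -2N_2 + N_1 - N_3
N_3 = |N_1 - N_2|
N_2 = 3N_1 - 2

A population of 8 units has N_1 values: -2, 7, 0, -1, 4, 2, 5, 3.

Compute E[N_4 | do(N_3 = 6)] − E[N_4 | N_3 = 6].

-6.25

do(N_3=6) breaks N_3's dependence on N_1. With N_3=6 fixed, N_4 across the units is 8, -37, -2, 3, -22, -12, -27, -17, mean -13.25.
Observing N_3=6 restricts to units where N_3's equation naturally yields 6: N_1 ∈ {-2, 4}. In that subpopulation N_4 = 8, -22, mean -7.
Difference = -13.25 − (-7) = -6.25.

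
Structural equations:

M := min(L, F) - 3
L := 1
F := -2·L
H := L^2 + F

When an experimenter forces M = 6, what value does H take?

-1

The intervention breaks the incoming arrows to M: M := min(L, F) - 3 no longer applies, and M = 6.
H is not downstream of the intervention, so its value is determined by the original equations.
F = -2·L  [with L=1]  = -2
H = L^2 + F  [with L=1, F=-2]  = -1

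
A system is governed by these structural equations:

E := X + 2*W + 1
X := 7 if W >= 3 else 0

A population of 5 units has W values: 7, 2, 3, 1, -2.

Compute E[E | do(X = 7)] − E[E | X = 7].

-5.6

Under do(X=7), X's equation is replaced by X=7 for every unit. Per-unit E: 22, 12, 14, 10, 4. Mean = 12.4.
Conditioning on X=7 selects the 2 unit(s) with W ∈ {7, 3}. Their E values: 22, 14. Mean = 18.
Difference = 12.4 − 18 = -5.6.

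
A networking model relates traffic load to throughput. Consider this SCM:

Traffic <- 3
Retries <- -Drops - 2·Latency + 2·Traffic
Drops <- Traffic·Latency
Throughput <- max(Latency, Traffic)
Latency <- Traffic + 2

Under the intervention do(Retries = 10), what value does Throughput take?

5

Intervening sets Retries = 10 and removes its equation (Retries <- -Drops - 2·Latency + 2·Traffic).
No directed path runs from Retries to Throughput, so Throughput keeps its natural value.
Latency = Traffic + 2  [with Traffic=3]  = 5
Throughput = max(Latency, Traffic)  [with Latency=5, Traffic=3]  = 5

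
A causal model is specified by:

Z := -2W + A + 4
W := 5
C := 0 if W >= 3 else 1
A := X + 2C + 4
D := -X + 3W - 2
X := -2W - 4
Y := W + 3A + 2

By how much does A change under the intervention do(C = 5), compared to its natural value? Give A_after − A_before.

10

Under do(C=5), the mechanism C := 0 if W >= 3 else 1 is discarded; C is fixed at 5.
X = -2W - 4  [with W=5]  = -14
A = X + 2C + 4  [with X=-14, C=5]  = 0
Without intervention: C = 0 if W >= 3 else 1  [with W=5]  = 0; X = -2W - 4  [with W=5]  = -14; A = X + 2C + 4  [with X=-14, C=0]  = -10.
Change = 0 − (-10) = 10.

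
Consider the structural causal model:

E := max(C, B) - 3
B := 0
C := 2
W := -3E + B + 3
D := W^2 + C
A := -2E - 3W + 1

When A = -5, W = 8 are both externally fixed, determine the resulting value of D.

Setting A = -5, W = 8 by intervention discards those variables' equations.
D = W^2 + C  [with W=8, C=2]  = 66

66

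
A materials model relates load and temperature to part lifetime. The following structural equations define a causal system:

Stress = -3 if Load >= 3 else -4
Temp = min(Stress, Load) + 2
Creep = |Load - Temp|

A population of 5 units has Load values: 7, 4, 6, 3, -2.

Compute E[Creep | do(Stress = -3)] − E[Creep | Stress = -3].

do(Stress=-3) breaks Stress's dependence on Load. With Stress=-3 fixed, Creep across the units is 8, 5, 7, 4, 1, mean 5.
Observing Stress=-3 restricts to units where Stress's equation naturally yields -3: Load ∈ {7, 4, 6, 3}. In that subpopulation Creep = 8, 5, 7, 4, mean 6.
Difference = 5 − 6 = -1.

-1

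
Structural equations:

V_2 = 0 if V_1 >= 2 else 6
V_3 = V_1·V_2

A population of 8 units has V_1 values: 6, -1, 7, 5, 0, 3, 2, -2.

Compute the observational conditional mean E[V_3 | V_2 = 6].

-6

E[V_3|V_2=6] averages over only the 3 units with V_2=6 (V_1 = -1, 0, -2): V_3 = -6, 0, -12, mean -6.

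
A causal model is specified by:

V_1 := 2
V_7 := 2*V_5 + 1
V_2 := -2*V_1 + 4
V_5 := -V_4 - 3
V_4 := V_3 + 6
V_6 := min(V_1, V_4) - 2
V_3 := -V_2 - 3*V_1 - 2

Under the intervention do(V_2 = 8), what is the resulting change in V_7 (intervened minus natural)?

16

Under do(V_2=8), the mechanism V_2 := -2*V_1 + 4 is discarded; V_2 is fixed at 8.
V_3 = -V_2 - 3*V_1 - 2  [with V_2=8, V_1=2]  = -16
V_4 = V_3 + 6  [with V_3=-16]  = -10
V_5 = -V_4 - 3  [with V_4=-10]  = 7
V_7 = 2*V_5 + 1  [with V_5=7]  = 15
Without intervention: V_2 = -2*V_1 + 4  [with V_1=2]  = 0; V_3 = -V_2 - 3*V_1 - 2  [with V_2=0, V_1=2]  = -8; V_4 = V_3 + 6  [with V_3=-8]  = -2; V_5 = -V_4 - 3  [with V_4=-2]  = -1; V_7 = 2*V_5 + 1  [with V_5=-1]  = -1.
Change = 15 − (-1) = 16.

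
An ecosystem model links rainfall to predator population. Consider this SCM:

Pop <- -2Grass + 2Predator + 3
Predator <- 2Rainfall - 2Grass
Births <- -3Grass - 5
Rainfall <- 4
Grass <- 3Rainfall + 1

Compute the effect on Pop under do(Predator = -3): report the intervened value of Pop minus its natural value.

30

do(Predator=-3) replaces the equation Predator <- 2Rainfall - 2Grass with the constant Predator = -3.
Grass = 3Rainfall + 1  [with Rainfall=4]  = 13
Pop = -2Grass + 2Predator + 3  [with Grass=13, Predator=-3]  = -29
Without intervention: Grass = 3Rainfall + 1  [with Rainfall=4]  = 13; Predator = 2Rainfall - 2Grass  [with Rainfall=4, Grass=13]  = -18; Pop = -2Grass + 2Predator + 3  [with Grass=13, Predator=-18]  = -59.
Change = -29 − (-59) = 30.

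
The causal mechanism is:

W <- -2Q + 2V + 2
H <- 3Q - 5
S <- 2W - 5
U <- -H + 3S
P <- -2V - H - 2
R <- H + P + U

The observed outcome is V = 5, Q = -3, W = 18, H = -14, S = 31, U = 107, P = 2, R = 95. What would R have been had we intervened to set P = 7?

100

do(P=7) replaces the equation P <- -2V - H - 2 with the constant P = 7.
W = -2Q + 2V + 2  [with Q=-3, V=5]  = 18
H = 3Q - 5  [with Q=-3]  = -14
S = 2W - 5  [with W=18]  = 31
U = -H + 3S  [with H=-14, S=31]  = 107
R = H + P + U  [with H=-14, P=7, U=107]  = 100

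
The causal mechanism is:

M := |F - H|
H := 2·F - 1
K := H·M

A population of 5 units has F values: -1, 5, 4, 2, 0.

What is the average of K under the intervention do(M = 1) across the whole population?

Every unit gets M=1 under the intervention. K values become -3, 9, 7, 3, -1; E[K|do(M=1)] = 3.

3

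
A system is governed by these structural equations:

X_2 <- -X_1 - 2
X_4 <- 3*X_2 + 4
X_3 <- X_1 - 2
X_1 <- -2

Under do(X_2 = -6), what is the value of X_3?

The intervention breaks the incoming arrows to X_2: X_2 <- -X_1 - 2 no longer applies, and X_2 = -6.
Since X_3 is not a descendant of the intervened variable, it is unaffected.
X_3 = X_1 - 2  [with X_1=-2]  = -4

-4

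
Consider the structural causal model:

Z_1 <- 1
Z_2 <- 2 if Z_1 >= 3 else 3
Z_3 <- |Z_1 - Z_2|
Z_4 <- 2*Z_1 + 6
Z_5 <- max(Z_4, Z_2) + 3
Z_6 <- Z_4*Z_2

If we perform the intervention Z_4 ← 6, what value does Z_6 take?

18

Under do(Z_4=6), the mechanism Z_4 <- 2*Z_1 + 6 is discarded; Z_4 is fixed at 6.
Z_2 = 2 if Z_1 >= 3 else 3  [with Z_1=1]  = 3
Z_6 = Z_4*Z_2  [with Z_4=6, Z_2=3]  = 18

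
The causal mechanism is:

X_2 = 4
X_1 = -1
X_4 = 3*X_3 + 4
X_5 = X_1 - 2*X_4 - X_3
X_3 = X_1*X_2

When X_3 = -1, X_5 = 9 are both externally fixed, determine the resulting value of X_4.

The joint intervention fixes X_3 = -1, X_5 = 9, removing each variable's own equation.
X_4 = 3*X_3 + 4  [with X_3=-1]  = 1

1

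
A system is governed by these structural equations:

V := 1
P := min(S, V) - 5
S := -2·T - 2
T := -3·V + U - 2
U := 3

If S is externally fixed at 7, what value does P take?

-4

Intervening sets S = 7 and removes its equation (S := -2·T - 2).
P = min(S, V) - 5  [with S=7, V=1]  = -4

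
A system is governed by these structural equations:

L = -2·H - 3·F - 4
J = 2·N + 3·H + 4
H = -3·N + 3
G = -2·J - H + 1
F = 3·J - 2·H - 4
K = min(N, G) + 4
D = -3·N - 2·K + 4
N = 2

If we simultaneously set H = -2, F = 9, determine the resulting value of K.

3

Setting H = -2, F = 9 by intervention discards those variables' equations.
J = 2·N + 3·H + 4  [with N=2, H=-2]  = 2
G = -2·J - H + 1  [with J=2, H=-2]  = -1
K = min(N, G) + 4  [with N=2, G=-1]  = 3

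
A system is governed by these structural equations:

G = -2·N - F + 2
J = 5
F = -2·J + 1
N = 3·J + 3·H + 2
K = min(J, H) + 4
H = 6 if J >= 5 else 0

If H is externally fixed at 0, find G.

Under do(H=0), the mechanism H = 6 if J >= 5 else 0 is discarded; H is fixed at 0.
N = 3·J + 3·H + 2  [with J=5, H=0]  = 17
F = -2·J + 1  [with J=5]  = -9
G = -2·N - F + 2  [with N=17, F=-9]  = -23

-23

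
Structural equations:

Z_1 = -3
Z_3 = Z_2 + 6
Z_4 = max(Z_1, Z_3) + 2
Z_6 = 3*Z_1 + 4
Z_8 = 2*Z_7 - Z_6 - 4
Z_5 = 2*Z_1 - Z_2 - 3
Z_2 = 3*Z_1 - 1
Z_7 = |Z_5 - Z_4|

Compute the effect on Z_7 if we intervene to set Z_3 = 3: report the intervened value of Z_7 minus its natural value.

The intervention breaks the incoming arrows to Z_3: Z_3 = Z_2 + 6 no longer applies, and Z_3 = 3.
Z_2 = 3*Z_1 - 1  [with Z_1=-3]  = -10
Z_4 = max(Z_1, Z_3) + 2  [with Z_1=-3, Z_3=3]  = 5
Z_5 = 2*Z_1 - Z_2 - 3  [with Z_1=-3, Z_2=-10]  = 1
Z_7 = |Z_5 - Z_4|  [with Z_5=1, Z_4=5]  = 4
Without intervention: Z_2 = 3*Z_1 - 1  [with Z_1=-3]  = -10; Z_3 = Z_2 + 6  [with Z_2=-10]  = -4; Z_4 = max(Z_1, Z_3) + 2  [with Z_1=-3, Z_3=-4]  = -1; Z_5 = 2*Z_1 - Z_2 - 3  [with Z_1=-3, Z_2=-10]  = 1; Z_7 = |Z_5 - Z_4|  [with Z_5=1, Z_4=-1]  = 2.
Change = 4 − 2 = 2.

2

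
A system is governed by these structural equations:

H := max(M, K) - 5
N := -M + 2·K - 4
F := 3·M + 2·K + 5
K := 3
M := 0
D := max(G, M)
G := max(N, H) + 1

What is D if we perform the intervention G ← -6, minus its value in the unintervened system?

-3

Under do(G=-6), the mechanism G := max(N, H) + 1 is discarded; G is fixed at -6.
D = max(G, M)  [with G=-6, M=0]  = 0
Without intervention: H = max(M, K) - 5  [with M=0, K=3]  = -2; N = -M + 2·K - 4  [with M=0, K=3]  = 2; G = max(N, H) + 1  [with N=2, H=-2]  = 3; D = max(G, M)  [with G=3, M=0]  = 3.
Change = 0 − 3 = -3.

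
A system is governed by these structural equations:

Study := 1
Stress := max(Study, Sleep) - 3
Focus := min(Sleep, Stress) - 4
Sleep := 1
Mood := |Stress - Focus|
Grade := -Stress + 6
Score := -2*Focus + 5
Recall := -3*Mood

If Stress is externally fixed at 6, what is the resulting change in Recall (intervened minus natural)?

-15

The intervention breaks the incoming arrows to Stress: Stress := max(Study, Sleep) - 3 no longer applies, and Stress = 6.
Focus = min(Sleep, Stress) - 4  [with Sleep=1, Stress=6]  = -3
Mood = |Stress - Focus|  [with Stress=6, Focus=-3]  = 9
Recall = -3*Mood  [with Mood=9]  = -27
Without intervention: Stress = max(Study, Sleep) - 3  [with Study=1, Sleep=1]  = -2; Focus = min(Sleep, Stress) - 4  [with Sleep=1, Stress=-2]  = -6; Mood = |Stress - Focus|  [with Stress=-2, Focus=-6]  = 4; Recall = -3*Mood  [with Mood=4]  = -12.
Change = -27 − (-12) = -15.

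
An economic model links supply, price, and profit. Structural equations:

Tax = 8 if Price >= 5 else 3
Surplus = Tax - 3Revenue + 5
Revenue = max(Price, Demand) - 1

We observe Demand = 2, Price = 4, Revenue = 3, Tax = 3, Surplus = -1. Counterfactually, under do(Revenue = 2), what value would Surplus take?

2

do(Revenue=2) replaces the equation Revenue = max(Price, Demand) - 1 with the constant Revenue = 2.
Tax = 8 if Price >= 5 else 3  [with Price=4]  = 3
Surplus = Tax - 3Revenue + 5  [with Tax=3, Revenue=2]  = 2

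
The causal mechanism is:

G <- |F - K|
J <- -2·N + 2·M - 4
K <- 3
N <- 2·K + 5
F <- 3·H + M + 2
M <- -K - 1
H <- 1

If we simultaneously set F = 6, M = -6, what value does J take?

-38

Setting F = 6, M = -6 by intervention discards those variables' equations.
N = 2·K + 5  [with K=3]  = 11
J = -2·N + 2·M - 4  [with N=11, M=-6]  = -38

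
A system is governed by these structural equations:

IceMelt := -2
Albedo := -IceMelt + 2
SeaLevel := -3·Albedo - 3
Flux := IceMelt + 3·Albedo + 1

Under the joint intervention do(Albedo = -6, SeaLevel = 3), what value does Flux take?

Setting Albedo = -6, SeaLevel = 3 by intervention discards those variables' equations.
Flux = IceMelt + 3·Albedo + 1  [with IceMelt=-2, Albedo=-6]  = -19

-19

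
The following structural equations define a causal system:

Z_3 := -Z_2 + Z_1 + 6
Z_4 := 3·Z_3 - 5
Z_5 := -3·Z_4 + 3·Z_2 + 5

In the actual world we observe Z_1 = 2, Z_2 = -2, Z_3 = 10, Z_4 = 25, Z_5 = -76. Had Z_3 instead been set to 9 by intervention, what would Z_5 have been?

do(Z_3=9) replaces the equation Z_3 := -Z_2 + Z_1 + 6 with the constant Z_3 = 9.
Z_4 = 3·Z_3 - 5  [with Z_3=9]  = 22
Z_5 = -3·Z_4 + 3·Z_2 + 5  [with Z_4=22, Z_2=-2]  = -67

-67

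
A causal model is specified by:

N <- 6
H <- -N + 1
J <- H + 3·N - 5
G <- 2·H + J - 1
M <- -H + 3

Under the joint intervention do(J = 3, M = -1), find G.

The joint intervention fixes J = 3, M = -1, removing each variable's own equation.
H = -N + 1  [with N=6]  = -5
G = 2·H + J - 1  [with H=-5, J=3]  = -8

-8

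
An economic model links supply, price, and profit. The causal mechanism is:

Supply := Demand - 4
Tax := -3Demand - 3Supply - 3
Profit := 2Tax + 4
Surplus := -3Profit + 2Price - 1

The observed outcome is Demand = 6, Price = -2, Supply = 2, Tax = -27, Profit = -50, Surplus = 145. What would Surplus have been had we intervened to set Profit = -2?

1

The intervention breaks the incoming arrows to Profit: Profit := 2Tax + 4 no longer applies, and Profit = -2.
Surplus = -3Profit + 2Price - 1  [with Profit=-2, Price=-2]  = 1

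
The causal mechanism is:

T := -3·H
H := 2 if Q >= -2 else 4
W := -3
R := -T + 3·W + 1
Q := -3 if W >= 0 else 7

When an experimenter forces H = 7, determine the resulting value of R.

do(H=7) replaces the equation H := 2 if Q >= -2 else 4 with the constant H = 7.
T = -3·H  [with H=7]  = -21
R = -T + 3·W + 1  [with T=-21, W=-3]  = 13

13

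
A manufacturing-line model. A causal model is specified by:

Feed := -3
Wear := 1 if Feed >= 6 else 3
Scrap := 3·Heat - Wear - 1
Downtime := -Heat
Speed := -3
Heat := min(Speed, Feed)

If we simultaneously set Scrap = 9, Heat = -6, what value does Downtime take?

The joint intervention fixes Scrap = 9, Heat = -6, removing each variable's own equation.
Downtime = -Heat  [with Heat=-6]  = 6

6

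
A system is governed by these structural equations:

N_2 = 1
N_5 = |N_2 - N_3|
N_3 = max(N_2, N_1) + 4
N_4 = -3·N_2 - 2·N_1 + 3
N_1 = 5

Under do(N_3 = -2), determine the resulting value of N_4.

-10

The intervention breaks the incoming arrows to N_3: N_3 = max(N_2, N_1) + 4 no longer applies, and N_3 = -2.
N_4 is not downstream of the intervention, so its value is determined by the original equations.
N_4 = -3·N_2 - 2·N_1 + 3  [with N_2=1, N_1=5]  = -10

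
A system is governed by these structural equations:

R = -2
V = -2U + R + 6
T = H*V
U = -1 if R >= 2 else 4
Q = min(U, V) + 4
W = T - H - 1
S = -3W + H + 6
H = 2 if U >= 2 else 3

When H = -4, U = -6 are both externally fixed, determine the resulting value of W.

The joint intervention fixes H = -4, U = -6, removing each variable's own equation.
V = -2U + R + 6  [with U=-6, R=-2]  = 16
T = H*V  [with H=-4, V=16]  = -64
W = T - H - 1  [with T=-64, H=-4]  = -61

-61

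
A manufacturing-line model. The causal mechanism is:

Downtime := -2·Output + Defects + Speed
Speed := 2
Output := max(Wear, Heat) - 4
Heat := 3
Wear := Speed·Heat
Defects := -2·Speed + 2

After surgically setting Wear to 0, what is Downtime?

2

The intervention breaks the incoming arrows to Wear: Wear := Speed·Heat no longer applies, and Wear = 0.
Defects = -2·Speed + 2  [with Speed=2]  = -2
Output = max(Wear, Heat) - 4  [with Wear=0, Heat=3]  = -1
Downtime = -2·Output + Defects + Speed  [with Output=-1, Defects=-2, Speed=2]  = 2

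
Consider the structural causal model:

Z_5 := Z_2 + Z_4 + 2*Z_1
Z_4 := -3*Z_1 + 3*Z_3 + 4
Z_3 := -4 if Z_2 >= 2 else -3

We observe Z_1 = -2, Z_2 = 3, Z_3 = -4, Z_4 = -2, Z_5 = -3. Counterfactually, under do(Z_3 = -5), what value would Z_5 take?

do(Z_3=-5) replaces the equation Z_3 := -4 if Z_2 >= 2 else -3 with the constant Z_3 = -5.
Z_4 = -3*Z_1 + 3*Z_3 + 4  [with Z_1=-2, Z_3=-5]  = -5
Z_5 = Z_2 + Z_4 + 2*Z_1  [with Z_2=3, Z_4=-5, Z_1=-2]  = -6

-6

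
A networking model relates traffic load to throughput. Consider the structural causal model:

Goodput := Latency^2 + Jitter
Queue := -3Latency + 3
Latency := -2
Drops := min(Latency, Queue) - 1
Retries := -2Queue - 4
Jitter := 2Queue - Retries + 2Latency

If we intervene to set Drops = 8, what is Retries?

The intervention breaks the incoming arrows to Drops: Drops := min(Latency, Queue) - 1 no longer applies, and Drops = 8.
Retries is not downstream of the intervention, so its value is determined by the original equations.
Queue = -3Latency + 3  [with Latency=-2]  = 9
Retries = -2Queue - 4  [with Queue=9]  = -22

-22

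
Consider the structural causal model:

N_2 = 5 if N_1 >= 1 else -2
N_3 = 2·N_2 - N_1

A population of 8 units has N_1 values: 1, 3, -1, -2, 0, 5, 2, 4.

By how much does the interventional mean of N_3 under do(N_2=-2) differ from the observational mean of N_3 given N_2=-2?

-2.5

Every unit gets N_2=-2 under the intervention. N_3 values become -5, -7, -3, -2, -4, -9, -6, -8; E[N_3|do(N_2=-2)] = -5.5.
Conditioning on N_2=-2 selects the 3 unit(s) with N_1 ∈ {-1, -2, 0}. Their N_3 values: -3, -2, -4. Mean = -3.
Difference = -5.5 − (-3) = -2.5.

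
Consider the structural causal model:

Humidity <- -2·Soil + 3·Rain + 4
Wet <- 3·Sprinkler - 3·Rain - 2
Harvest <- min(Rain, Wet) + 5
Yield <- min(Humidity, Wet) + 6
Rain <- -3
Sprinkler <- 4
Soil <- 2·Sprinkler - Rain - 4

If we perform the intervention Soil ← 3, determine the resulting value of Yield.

The intervention breaks the incoming arrows to Soil: Soil <- 2·Sprinkler - Rain - 4 no longer applies, and Soil = 3.
Wet = 3·Sprinkler - 3·Rain - 2  [with Sprinkler=4, Rain=-3]  = 19
Humidity = -2·Soil + 3·Rain + 4  [with Soil=3, Rain=-3]  = -11
Yield = min(Humidity, Wet) + 6  [with Humidity=-11, Wet=19]  = -5

-5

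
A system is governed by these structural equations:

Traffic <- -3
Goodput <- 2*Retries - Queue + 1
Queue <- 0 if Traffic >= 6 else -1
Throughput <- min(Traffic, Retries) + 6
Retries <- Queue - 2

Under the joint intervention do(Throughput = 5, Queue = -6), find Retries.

-8

Setting Throughput = 5, Queue = -6 by intervention discards those variables' equations.
Retries = Queue - 2  [with Queue=-6]  = -8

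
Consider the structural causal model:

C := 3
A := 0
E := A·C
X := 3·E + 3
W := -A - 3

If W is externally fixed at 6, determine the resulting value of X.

3

The intervention breaks the incoming arrows to W: W := -A - 3 no longer applies, and W = 6.
Since X is not a descendant of the intervened variable, it is unaffected.
E = A·C  [with A=0, C=3]  = 0
X = 3·E + 3  [with E=0]  = 3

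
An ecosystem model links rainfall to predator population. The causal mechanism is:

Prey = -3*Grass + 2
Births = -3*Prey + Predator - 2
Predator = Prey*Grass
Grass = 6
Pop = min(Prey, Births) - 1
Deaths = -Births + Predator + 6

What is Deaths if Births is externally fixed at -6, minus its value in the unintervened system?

-44

Intervening sets Births = -6 and removes its equation (Births = -3*Prey + Predator - 2).
Prey = -3*Grass + 2  [with Grass=6]  = -16
Predator = Prey*Grass  [with Prey=-16, Grass=6]  = -96
Deaths = -Births + Predator + 6  [with Births=-6, Predator=-96]  = -84
Without intervention: Prey = -3*Grass + 2  [with Grass=6]  = -16; Predator = Prey*Grass  [with Prey=-16, Grass=6]  = -96; Births = -3*Prey + Predator - 2  [with Prey=-16, Predator=-96]  = -50; Deaths = -Births + Predator + 6  [with Births=-50, Predator=-96]  = -40.
Change = -84 − (-40) = -44.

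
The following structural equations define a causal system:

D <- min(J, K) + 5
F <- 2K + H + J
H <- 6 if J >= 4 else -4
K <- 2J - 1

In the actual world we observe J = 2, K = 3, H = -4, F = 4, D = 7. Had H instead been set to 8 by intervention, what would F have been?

The intervention breaks the incoming arrows to H: H <- 6 if J >= 4 else -4 no longer applies, and H = 8.
K = 2J - 1  [with J=2]  = 3
F = 2K + H + J  [with K=3, H=8, J=2]  = 16

16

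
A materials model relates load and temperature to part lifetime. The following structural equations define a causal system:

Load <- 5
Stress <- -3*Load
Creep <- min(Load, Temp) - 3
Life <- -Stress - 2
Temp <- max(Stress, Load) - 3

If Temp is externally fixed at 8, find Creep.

The intervention breaks the incoming arrows to Temp: Temp <- max(Stress, Load) - 3 no longer applies, and Temp = 8.
Creep = min(Load, Temp) - 3  [with Load=5, Temp=8]  = 2

2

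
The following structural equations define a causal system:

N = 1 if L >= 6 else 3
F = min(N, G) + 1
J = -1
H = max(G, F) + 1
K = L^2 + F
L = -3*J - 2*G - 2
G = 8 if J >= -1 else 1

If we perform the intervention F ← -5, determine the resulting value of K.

220

The intervention breaks the incoming arrows to F: F = min(N, G) + 1 no longer applies, and F = -5.
G = 8 if J >= -1 else 1  [with J=-1]  = 8
L = -3*J - 2*G - 2  [with J=-1, G=8]  = -15
K = L^2 + F  [with L=-15, F=-5]  = 220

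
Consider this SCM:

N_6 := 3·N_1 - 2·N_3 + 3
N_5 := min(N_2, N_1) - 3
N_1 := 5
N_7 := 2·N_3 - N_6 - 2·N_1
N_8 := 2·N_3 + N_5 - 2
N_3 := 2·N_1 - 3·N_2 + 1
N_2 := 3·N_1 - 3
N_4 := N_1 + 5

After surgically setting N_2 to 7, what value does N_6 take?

Under do(N_2=7), the mechanism N_2 := 3·N_1 - 3 is discarded; N_2 is fixed at 7.
N_3 = 2·N_1 - 3·N_2 + 1  [with N_1=5, N_2=7]  = -10
N_6 = 3·N_1 - 2·N_3 + 3  [with N_1=5, N_3=-10]  = 38

38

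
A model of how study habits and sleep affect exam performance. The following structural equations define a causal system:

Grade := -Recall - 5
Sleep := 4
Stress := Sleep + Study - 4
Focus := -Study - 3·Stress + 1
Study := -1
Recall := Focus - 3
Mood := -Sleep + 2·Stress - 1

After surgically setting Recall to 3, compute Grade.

Intervening sets Recall = 3 and removes its equation (Recall := Focus - 3).
Grade = -Recall - 5  [with Recall=3]  = -8

-8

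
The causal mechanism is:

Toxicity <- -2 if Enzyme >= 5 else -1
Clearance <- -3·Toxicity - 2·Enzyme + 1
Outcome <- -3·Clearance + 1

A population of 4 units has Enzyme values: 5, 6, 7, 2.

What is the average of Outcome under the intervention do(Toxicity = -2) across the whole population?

The intervention sets Toxicity=-2 in all 4 units regardless of Enzyme. Recomputing Outcome per unit gives 10, 16, 22, -8; average 10.

10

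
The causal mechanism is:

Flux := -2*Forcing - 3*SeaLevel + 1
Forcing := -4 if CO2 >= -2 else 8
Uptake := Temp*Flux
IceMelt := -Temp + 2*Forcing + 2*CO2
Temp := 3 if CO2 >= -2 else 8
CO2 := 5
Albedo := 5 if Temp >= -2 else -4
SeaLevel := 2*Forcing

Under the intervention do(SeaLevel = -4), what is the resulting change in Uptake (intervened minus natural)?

-36

Intervening sets SeaLevel = -4 and removes its equation (SeaLevel := 2*Forcing).
Forcing = -4 if CO2 >= -2 else 8  [with CO2=5]  = -4
Temp = 3 if CO2 >= -2 else 8  [with CO2=5]  = 3
Flux = -2*Forcing - 3*SeaLevel + 1  [with Forcing=-4, SeaLevel=-4]  = 21
Uptake = Temp*Flux  [with Temp=3, Flux=21]  = 63
Without intervention: Forcing = -4 if CO2 >= -2 else 8  [with CO2=5]  = -4; Temp = 3 if CO2 >= -2 else 8  [with CO2=5]  = 3; SeaLevel = 2*Forcing  [with Forcing=-4]  = -8; Flux = -2*Forcing - 3*SeaLevel + 1  [with Forcing=-4, SeaLevel=-8]  = 33; Uptake = Temp*Flux  [with Temp=3, Flux=33]  = 99.
Change = 63 − 99 = -36.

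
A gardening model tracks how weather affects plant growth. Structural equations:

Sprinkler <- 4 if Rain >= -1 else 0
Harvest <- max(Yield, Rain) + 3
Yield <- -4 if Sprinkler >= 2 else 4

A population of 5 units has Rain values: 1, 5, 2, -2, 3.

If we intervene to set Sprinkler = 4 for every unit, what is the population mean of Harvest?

do(Sprinkler=4) breaks Sprinkler's dependence on Rain. With Sprinkler=4 fixed, Harvest across the units is 4, 8, 5, 1, 6, mean 4.8.

4.8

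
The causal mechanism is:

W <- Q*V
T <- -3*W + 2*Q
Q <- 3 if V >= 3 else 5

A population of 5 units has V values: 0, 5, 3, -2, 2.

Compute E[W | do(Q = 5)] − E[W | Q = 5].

8

do(Q=5) breaks Q's dependence on V. With Q=5 fixed, W across the units is 0, 25, 15, -10, 10, mean 8.
E[W|Q=5] averages over only the 3 units with Q=5 (V = 0, -2, 2): W = 0, -10, 10, mean 0.
Difference = 8 − 0 = 8.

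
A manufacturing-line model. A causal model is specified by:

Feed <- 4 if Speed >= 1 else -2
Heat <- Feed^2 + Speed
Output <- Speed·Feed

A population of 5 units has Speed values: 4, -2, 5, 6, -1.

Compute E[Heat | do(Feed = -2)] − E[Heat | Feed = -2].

Under do(Feed=-2), Feed's equation is replaced by Feed=-2 for every unit. Per-unit Heat: 8, 2, 9, 10, 3. Mean = 6.4.
Conditioning on Feed=-2 selects the 2 unit(s) with Speed ∈ {-2, -1}. Their Heat values: 2, 3. Mean = 2.5.
Difference = 6.4 − 2.5 = 3.9.

3.9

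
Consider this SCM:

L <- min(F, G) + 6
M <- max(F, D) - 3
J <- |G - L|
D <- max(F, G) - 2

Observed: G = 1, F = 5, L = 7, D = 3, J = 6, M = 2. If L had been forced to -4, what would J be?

do(L=-4) replaces the equation L <- min(F, G) + 6 with the constant L = -4.
J = |G - L|  [with G=1, L=-4]  = 5

5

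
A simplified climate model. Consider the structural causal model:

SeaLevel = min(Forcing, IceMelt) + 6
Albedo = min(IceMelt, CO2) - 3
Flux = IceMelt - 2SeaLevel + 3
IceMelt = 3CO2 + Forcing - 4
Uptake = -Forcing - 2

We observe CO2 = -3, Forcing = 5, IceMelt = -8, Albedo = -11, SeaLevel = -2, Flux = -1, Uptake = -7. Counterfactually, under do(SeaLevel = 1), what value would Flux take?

-7

The intervention breaks the incoming arrows to SeaLevel: SeaLevel = min(Forcing, IceMelt) + 6 no longer applies, and SeaLevel = 1.
IceMelt = 3CO2 + Forcing - 4  [with CO2=-3, Forcing=5]  = -8
Flux = IceMelt - 2SeaLevel + 3  [with IceMelt=-8, SeaLevel=1]  = -7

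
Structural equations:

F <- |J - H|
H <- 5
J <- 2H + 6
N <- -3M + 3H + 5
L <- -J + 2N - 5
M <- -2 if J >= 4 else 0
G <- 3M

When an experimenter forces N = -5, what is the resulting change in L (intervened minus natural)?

-62

Intervening sets N = -5 and removes its equation (N <- -3M + 3H + 5).
J = 2H + 6  [with H=5]  = 16
L = -J + 2N - 5  [with J=16, N=-5]  = -31
Without intervention: J = 2H + 6  [with H=5]  = 16; M = -2 if J >= 4 else 0  [with J=16]  = -2; N = -3M + 3H + 5  [with M=-2, H=5]  = 26; L = -J + 2N - 5  [with J=16, N=26]  = 31.
Change = -31 − 31 = -62.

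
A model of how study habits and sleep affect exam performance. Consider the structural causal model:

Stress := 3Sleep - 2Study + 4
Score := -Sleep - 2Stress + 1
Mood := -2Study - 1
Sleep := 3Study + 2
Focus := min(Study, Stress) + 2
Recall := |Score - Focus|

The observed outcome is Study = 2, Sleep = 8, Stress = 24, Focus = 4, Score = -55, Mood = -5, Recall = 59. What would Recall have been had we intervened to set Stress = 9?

29

The intervention breaks the incoming arrows to Stress: Stress := 3Sleep - 2Study + 4 no longer applies, and Stress = 9.
Sleep = 3Study + 2  [with Study=2]  = 8
Focus = min(Study, Stress) + 2  [with Study=2, Stress=9]  = 4
Score = -Sleep - 2Stress + 1  [with Sleep=8, Stress=9]  = -25
Recall = |Score - Focus|  [with Score=-25, Focus=4]  = 29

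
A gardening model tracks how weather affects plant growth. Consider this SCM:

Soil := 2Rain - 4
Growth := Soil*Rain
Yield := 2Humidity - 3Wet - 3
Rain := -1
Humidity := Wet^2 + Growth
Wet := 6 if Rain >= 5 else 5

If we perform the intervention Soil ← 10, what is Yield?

Under do(Soil=10), the mechanism Soil := 2Rain - 4 is discarded; Soil is fixed at 10.
Wet = 6 if Rain >= 5 else 5  [with Rain=-1]  = 5
Growth = Soil*Rain  [with Soil=10, Rain=-1]  = -10
Humidity = Wet^2 + Growth  [with Wet=5, Growth=-10]  = 15
Yield = 2Humidity - 3Wet - 3  [with Humidity=15, Wet=5]  = 12

12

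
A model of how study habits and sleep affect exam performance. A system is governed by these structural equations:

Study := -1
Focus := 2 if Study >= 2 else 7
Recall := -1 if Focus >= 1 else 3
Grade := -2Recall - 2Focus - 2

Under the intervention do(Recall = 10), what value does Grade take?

The intervention breaks the incoming arrows to Recall: Recall := -1 if Focus >= 1 else 3 no longer applies, and Recall = 10.
Focus = 2 if Study >= 2 else 7  [with Study=-1]  = 7
Grade = -2Recall - 2Focus - 2  [with Recall=10, Focus=7]  = -36

-36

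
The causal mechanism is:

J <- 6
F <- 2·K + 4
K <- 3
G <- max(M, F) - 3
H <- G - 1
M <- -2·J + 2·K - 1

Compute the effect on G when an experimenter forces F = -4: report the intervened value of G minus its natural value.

-14

Intervening sets F = -4 and removes its equation (F <- 2·K + 4).
M = -2·J + 2·K - 1  [with J=6, K=3]  = -7
G = max(M, F) - 3  [with M=-7, F=-4]  = -7
Without intervention: M = -2·J + 2·K - 1  [with J=6, K=3]  = -7; F = 2·K + 4  [with K=3]  = 10; G = max(M, F) - 3  [with M=-7, F=10]  = 7.
Change = -7 − 7 = -14.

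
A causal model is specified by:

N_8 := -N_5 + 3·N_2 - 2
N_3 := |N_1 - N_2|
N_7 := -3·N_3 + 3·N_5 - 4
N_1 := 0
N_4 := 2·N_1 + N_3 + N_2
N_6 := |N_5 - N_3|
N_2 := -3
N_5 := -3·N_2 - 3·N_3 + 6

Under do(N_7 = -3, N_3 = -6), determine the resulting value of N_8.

-44

Setting N_7 = -3, N_3 = -6 by intervention discards those variables' equations.
N_5 = -3·N_2 - 3·N_3 + 6  [with N_2=-3, N_3=-6]  = 33
N_8 = -N_5 + 3·N_2 - 2  [with N_5=33, N_2=-3]  = -44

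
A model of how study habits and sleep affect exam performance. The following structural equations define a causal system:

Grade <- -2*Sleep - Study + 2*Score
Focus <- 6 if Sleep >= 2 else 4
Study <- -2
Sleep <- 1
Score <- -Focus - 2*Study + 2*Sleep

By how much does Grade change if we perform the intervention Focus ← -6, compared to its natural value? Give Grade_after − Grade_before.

do(Focus=-6) replaces the equation Focus <- 6 if Sleep >= 2 else 4 with the constant Focus = -6.
Score = -Focus - 2*Study + 2*Sleep  [with Focus=-6, Study=-2, Sleep=1]  = 12
Grade = -2*Sleep - Study + 2*Score  [with Sleep=1, Study=-2, Score=12]  = 24
Without intervention: Focus = 6 if Sleep >= 2 else 4  [with Sleep=1]  = 4; Score = -Focus - 2*Study + 2*Sleep  [with Focus=4, Study=-2, Sleep=1]  = 2; Grade = -2*Sleep - Study + 2*Score  [with Sleep=1, Study=-2, Score=2]  = 4.
Change = 24 − 4 = 20.

20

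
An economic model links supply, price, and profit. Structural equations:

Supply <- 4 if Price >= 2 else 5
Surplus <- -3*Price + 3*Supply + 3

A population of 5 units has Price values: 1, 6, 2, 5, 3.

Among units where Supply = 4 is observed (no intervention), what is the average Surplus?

E[Surplus|Supply=4] averages over only the 4 units with Supply=4 (Price = 6, 2, 5, 3): Surplus = -3, 9, 0, 6, mean 3.

3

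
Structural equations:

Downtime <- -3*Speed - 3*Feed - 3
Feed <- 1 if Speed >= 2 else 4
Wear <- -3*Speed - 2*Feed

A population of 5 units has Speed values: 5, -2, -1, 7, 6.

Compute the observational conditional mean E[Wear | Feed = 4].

-3.5

Conditioning on Feed=4 selects the 2 unit(s) with Speed ∈ {-2, -1}. Their Wear values: -2, -5. Mean = -3.5.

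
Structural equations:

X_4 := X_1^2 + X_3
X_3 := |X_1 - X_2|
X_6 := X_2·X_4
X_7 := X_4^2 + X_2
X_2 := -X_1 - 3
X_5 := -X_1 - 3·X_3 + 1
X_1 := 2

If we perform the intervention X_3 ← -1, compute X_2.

Under do(X_3=-1), the mechanism X_3 := |X_1 - X_2| is discarded; X_3 is fixed at -1.
Since X_2 is not a descendant of the intervened variable, it is unaffected.
X_2 = -X_1 - 3  [with X_1=2]  = -5

-5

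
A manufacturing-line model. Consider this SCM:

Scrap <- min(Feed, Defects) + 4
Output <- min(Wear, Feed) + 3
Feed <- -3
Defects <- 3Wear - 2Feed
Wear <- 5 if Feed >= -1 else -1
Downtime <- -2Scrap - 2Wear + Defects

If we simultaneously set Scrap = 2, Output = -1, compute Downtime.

The joint intervention fixes Scrap = 2, Output = -1, removing each variable's own equation.
Wear = 5 if Feed >= -1 else -1  [with Feed=-3]  = -1
Defects = 3Wear - 2Feed  [with Wear=-1, Feed=-3]  = 3
Downtime = -2Scrap - 2Wear + Defects  [with Scrap=2, Wear=-1, Defects=3]  = 1

1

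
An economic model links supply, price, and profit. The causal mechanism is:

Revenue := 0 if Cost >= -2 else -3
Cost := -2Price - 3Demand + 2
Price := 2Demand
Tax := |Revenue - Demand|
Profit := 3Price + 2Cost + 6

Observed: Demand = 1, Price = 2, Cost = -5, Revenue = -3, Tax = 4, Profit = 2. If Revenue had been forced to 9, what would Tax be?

8

Intervening sets Revenue = 9 and removes its equation (Revenue := 0 if Cost >= -2 else -3).
Tax = |Revenue - Demand|  [with Revenue=9, Demand=1]  = 8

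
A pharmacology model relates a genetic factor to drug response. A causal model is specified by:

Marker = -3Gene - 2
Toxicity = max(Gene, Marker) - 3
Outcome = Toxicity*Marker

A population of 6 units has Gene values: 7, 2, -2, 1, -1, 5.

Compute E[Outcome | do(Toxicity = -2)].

Under do(Toxicity=-2), Toxicity's equation is replaced by Toxicity=-2 for every unit. Per-unit Outcome: 46, 16, -8, 10, -2, 34. Mean = 16.

16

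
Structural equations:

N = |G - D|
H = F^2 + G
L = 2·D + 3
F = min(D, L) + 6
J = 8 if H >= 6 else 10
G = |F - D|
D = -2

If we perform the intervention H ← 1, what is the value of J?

10

Under do(H=1), the mechanism H = F^2 + G is discarded; H is fixed at 1.
J = 8 if H >= 6 else 10  [with H=1]  = 10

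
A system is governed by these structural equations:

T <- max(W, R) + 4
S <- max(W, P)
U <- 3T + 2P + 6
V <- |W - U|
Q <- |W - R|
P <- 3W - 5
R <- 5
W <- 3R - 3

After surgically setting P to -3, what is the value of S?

12

The intervention breaks the incoming arrows to P: P <- 3W - 5 no longer applies, and P = -3.
W = 3R - 3  [with R=5]  = 12
S = max(W, P)  [with W=12, P=-3]  = 12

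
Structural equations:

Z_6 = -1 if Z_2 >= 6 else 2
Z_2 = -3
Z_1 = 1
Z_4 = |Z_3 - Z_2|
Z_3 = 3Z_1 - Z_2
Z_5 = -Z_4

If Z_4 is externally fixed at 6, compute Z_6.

Under do(Z_4=6), the mechanism Z_4 = |Z_3 - Z_2| is discarded; Z_4 is fixed at 6.
Since Z_6 is not a descendant of the intervened variable, it is unaffected.
Z_6 = -1 if Z_2 >= 6 else 2  [with Z_2=-3]  = 2

2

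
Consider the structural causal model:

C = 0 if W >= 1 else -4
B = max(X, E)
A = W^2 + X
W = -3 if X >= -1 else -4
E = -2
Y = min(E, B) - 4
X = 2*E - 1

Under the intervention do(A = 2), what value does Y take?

Intervening sets A = 2 and removes its equation (A = W^2 + X).
Since Y is not a descendant of the intervened variable, it is unaffected.
X = 2*E - 1  [with E=-2]  = -5
B = max(X, E)  [with X=-5, E=-2]  = -2
Y = min(E, B) - 4  [with E=-2, B=-2]  = -6

-6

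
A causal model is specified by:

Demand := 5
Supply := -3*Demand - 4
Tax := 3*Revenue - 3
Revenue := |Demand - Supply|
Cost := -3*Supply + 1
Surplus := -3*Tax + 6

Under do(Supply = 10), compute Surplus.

-30

Under do(Supply=10), the mechanism Supply := -3*Demand - 4 is discarded; Supply is fixed at 10.
Revenue = |Demand - Supply|  [with Demand=5, Supply=10]  = 5
Tax = 3*Revenue - 3  [with Revenue=5]  = 12
Surplus = -3*Tax + 6  [with Tax=12]  = -30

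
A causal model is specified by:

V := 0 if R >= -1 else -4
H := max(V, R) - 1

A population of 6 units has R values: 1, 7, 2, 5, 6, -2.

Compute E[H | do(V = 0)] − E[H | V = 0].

do(V=0) breaks V's dependence on R. With V=0 fixed, H across the units is 0, 6, 1, 4, 5, -1, mean 2.5.
E[H|V=0] averages over only the 5 units with V=0 (R = 1, 7, 2, 5, 6): H = 0, 6, 1, 4, 5, mean 3.2.
Difference = 2.5 − 3.2 = -0.7.

-0.7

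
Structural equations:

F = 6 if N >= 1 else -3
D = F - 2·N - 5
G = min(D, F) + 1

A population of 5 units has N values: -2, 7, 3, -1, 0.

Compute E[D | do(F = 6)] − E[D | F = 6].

Under do(F=6), F's equation is replaced by F=6 for every unit. Per-unit D: 5, -13, -5, 3, 1. Mean = -1.8.
E[D|F=6] averages over only the 2 units with F=6 (N = 7, 3): D = -13, -5, mean -9.
Difference = -1.8 − (-9) = 7.2.

7.2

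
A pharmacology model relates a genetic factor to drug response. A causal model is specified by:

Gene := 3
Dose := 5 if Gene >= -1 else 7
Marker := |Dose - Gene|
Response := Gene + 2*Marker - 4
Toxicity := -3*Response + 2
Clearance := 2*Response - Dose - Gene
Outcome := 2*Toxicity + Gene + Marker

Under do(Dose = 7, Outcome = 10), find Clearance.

4

Under do(Dose = 7, Outcome = 10), each intervened variable's structural equation is replaced by its fixed value.
Marker = |Dose - Gene|  [with Dose=7, Gene=3]  = 4
Response = Gene + 2*Marker - 4  [with Gene=3, Marker=4]  = 7
Clearance = 2*Response - Dose - Gene  [with Response=7, Dose=7, Gene=3]  = 4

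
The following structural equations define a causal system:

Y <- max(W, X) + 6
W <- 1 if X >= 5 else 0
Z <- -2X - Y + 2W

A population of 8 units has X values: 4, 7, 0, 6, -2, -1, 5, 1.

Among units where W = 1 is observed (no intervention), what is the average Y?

12

E[Y|W=1] averages over only the 3 units with W=1 (X = 7, 6, 5): Y = 13, 12, 11, mean 12.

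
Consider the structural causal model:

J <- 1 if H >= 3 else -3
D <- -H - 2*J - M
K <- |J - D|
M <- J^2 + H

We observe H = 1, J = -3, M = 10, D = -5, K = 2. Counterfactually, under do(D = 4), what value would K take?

7

Intervening sets D = 4 and removes its equation (D <- -H - 2*J - M).
J = 1 if H >= 3 else -3  [with H=1]  = -3
K = |J - D|  [with J=-3, D=4]  = 7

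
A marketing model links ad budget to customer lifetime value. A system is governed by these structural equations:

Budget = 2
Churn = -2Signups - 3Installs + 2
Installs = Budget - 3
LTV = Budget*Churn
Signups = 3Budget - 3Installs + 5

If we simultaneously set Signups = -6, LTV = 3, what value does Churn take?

The joint intervention fixes Signups = -6, LTV = 3, removing each variable's own equation.
Installs = Budget - 3  [with Budget=2]  = -1
Churn = -2Signups - 3Installs + 2  [with Signups=-6, Installs=-1]  = 17

17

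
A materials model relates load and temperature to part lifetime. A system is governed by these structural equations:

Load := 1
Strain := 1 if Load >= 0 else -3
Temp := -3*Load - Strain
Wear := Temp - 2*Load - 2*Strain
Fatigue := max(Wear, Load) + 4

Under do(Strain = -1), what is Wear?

Under do(Strain=-1), the mechanism Strain := 1 if Load >= 0 else -3 is discarded; Strain is fixed at -1.
Temp = -3*Load - Strain  [with Load=1, Strain=-1]  = -2
Wear = Temp - 2*Load - 2*Strain  [with Temp=-2, Load=1, Strain=-1]  = -2

-2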